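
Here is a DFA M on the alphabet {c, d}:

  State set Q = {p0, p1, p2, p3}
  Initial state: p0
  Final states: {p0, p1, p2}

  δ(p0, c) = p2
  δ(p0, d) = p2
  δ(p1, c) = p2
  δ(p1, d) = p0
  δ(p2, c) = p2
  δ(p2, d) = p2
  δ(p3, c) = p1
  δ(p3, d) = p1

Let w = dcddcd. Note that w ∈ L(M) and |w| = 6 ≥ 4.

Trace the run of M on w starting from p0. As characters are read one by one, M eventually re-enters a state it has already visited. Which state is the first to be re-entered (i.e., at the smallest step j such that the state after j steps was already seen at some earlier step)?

p2

Run of M on w = d c d d c d:
  step 0: p0  (start)
  step 1: p2  (read d: p0→p2)
  step 2: p2  (read c: p2→p2)   ← first repeat (p2 seen earlier)
  step 3: p2  (read d: p2→p2)
  step 4: p2  (read d: p2→p2)
  step 5: p2  (read c: p2→p2)
  step 6: p2  (read d: p2→p2)

The earliest repeat is at step j = 2: M is in p2, which it already visited at step i = 1.
Pumping length from the standard proof: p = 4 (the number of states). The repeated state found above gives |xy| = j ≤ 4 and |y| = j − i ≥ 1.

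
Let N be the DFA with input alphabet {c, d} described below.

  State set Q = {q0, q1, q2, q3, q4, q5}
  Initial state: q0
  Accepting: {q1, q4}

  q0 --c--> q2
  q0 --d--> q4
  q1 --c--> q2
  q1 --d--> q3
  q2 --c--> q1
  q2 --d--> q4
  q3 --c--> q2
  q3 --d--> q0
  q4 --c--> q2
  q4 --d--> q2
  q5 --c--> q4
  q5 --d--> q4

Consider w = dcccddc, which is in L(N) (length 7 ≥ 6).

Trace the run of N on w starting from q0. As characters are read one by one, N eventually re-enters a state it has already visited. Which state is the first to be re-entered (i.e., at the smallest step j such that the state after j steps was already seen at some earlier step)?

Run of N on w = d c c c d d c:
  step 0: q0  (start)
  step 1: q4  (read d: q0→q4)
  step 2: q2  (read c: q4→q2)
  step 3: q1  (read c: q2→q1)
  step 4: q2  (read c: q1→q2)   ← first repeat (q2 seen earlier)
  step 5: q4  (read d: q2→q4)
  step 6: q2  (read d: q4→q2)
  step 7: q1  (read c: q2→q1)

The earliest repeat is at step j = 4: N is in q2, which it already visited at step i = 2.

q2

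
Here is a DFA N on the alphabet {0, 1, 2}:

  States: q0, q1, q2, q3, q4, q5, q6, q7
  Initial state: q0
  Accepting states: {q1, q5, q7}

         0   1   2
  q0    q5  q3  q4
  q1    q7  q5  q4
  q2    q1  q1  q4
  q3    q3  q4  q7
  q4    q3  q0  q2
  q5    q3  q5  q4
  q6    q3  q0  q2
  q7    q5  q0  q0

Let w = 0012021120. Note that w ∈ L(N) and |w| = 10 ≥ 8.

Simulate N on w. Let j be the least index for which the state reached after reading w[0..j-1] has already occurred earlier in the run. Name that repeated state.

q4

State sequence: q0 -0-> q5 -0-> q3 -1-> q4 -2-> q2 -0-> q1 -2-> q4 -1-> q0 -1-> q3 -2-> q7 -0-> q5
First repeat at step 6: q4 was already visited.

The earliest repeat is at step j = 6: N is in q4, which it already visited at step i = 3.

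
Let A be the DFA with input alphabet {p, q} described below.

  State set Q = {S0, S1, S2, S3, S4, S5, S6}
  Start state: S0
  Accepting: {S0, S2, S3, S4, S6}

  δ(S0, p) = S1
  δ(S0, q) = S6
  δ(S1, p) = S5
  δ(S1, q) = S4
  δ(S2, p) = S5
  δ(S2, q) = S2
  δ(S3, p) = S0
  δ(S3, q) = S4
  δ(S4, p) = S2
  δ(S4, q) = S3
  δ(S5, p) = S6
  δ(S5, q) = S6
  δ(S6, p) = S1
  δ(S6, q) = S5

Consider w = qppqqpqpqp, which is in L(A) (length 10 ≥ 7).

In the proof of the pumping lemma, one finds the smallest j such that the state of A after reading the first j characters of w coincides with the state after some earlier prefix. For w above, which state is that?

State sequence: S0 -q-> S6 -p-> S1 -p-> S5 -q-> S6 -q-> S5 -p-> S6 -q-> S5 -p-> S6 -q-> S5 -p-> S6
First repeat at step 4: S6 was already visited.

The earliest repeat is at step j = 4: A is in S6, which it already visited at step i = 1.
The DFA has 7 states, so the proof of the pumping lemma guarantees a repeated state among the first 7+1 visited; the segment between the two visits is the pumpable y.

S6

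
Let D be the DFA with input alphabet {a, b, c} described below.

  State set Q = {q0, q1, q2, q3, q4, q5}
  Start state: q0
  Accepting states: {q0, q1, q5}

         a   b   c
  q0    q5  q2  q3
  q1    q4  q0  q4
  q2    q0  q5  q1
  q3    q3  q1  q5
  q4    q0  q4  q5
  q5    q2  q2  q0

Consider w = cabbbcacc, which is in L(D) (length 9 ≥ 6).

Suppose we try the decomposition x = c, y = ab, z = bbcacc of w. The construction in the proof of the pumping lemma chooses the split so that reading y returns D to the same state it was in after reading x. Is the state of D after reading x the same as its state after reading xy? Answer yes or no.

no

Run of D on the first 3 characters of w = c a b:
  step 0: q0  (start)
  step 1: q3  (read c: q0→q3)
  step 2: q3  (read a: q3→q3)
  step 3: q1  (read b: q3→q1)

After x (step 1): q3. After xy (step 3): q1.
They differ (q3 ≠ q1), so y is not a cycle from the state after x; this split is not the one the pumping-lemma construction produces, and pumping y need not keep the string in L(D).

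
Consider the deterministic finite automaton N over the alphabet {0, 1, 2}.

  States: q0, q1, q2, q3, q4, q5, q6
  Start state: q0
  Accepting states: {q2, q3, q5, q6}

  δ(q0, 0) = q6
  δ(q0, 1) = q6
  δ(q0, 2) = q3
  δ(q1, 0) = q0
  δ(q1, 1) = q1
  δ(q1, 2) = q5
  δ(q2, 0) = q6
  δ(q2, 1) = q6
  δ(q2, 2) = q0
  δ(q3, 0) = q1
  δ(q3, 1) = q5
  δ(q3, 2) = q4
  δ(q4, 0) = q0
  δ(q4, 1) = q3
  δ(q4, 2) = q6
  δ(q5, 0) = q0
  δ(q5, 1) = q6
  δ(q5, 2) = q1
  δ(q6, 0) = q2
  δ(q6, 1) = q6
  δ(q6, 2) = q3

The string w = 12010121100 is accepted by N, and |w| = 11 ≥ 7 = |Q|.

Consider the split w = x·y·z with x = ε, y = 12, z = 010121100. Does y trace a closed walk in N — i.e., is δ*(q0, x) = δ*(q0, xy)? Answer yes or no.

Run of N on the first 2 characters of w = 1 2:
  step 0: q0  (start)
  step 1: q6  (read 1: q0→q6)
  step 2: q3  (read 2: q6→q3)

After x (step 0): q0. After xy (step 2): q3.
They differ (q0 ≠ q3), so y is not a cycle from the state after x; this split is not the one the pumping-lemma construction produces, and pumping y need not keep the string in L(N).

no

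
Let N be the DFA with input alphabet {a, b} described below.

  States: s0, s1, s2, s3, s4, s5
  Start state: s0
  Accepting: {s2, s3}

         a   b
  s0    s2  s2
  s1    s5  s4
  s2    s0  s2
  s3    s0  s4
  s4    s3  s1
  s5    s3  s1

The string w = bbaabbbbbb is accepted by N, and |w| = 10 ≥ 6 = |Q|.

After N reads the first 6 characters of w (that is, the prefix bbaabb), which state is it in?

Run of N on the first 6 characters of w = b b a a b b:
  step 0: s0  (start)
  step 1: s2  (read b: s0→s2)
  step 2: s2  (read b: s2→s2)
  step 3: s0  (read a: s2→s0)
  step 4: s2  (read a: s0→s2)
  step 5: s2  (read b: s2→s2)
  step 6: s2  (read b: s2→s2)

After reading 6 characters, N is in state s2.
(This kind of state-tracing is the core of the pumping-lemma construction: with 6 states, pigeonhole forces a repeat within the first 6 steps.)

s2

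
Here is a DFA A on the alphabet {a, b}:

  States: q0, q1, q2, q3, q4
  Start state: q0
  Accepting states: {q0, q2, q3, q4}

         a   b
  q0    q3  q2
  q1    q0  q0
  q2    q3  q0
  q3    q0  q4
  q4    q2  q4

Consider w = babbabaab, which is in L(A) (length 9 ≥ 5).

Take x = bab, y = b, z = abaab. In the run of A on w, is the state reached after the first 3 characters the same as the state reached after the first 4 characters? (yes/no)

yes

State sequence: q0 -b-> q2 -a-> q3 -b-> q4 -b-> q4

After x (step 3): q4. After xy (step 4): q4.
They match, so y = b drives A around a cycle from q4 back to itself; pumping y any number of times keeps A in q4 before reading z, and xyⁱz ∈ L(A) for every i ≥ 0.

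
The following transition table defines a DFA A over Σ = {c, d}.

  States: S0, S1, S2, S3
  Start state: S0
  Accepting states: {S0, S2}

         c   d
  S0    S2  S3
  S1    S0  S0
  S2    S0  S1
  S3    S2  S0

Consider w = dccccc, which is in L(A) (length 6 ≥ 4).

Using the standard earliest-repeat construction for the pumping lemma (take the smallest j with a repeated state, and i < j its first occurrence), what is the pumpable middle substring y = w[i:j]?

dcc

State sequence: S0 -d-> S3 -c-> S2 -c-> S0 -c-> S2 -c-> S0 -c-> S2
First repeat at step 3: S0 was already visited.

So i = 0, j = 3, giving x = w[0:0] = ε, y = w[0:3] = dcc, z = w[3:6] = ccc.
Check: |xy| = 3 ≤ 4 and |y| = 3 ≥ 1. Reading y takes A from S0 back to S0, so every xyⁱz is accepted.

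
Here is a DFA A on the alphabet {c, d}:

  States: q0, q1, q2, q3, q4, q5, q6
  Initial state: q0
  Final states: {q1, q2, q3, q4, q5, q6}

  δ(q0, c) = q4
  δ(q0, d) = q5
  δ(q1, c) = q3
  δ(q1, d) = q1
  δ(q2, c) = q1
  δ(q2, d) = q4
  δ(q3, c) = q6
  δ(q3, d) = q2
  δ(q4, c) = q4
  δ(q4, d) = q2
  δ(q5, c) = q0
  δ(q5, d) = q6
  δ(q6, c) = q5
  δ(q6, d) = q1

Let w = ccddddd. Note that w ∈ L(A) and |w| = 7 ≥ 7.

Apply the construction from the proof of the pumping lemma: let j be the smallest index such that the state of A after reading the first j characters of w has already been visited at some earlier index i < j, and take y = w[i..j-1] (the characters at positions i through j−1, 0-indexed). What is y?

c

State sequence: q0 -c-> q4 -c-> q4 -d-> q2 -d-> q4 -d-> q2 -d-> q4 -d-> q2
First repeat at step 2: q4 was already visited.

So i = 1, j = 2, giving x = w[0:1] = c, y = w[1:2] = c, z = w[2:7] = ddddd.
Check: |xy| = 2 ≤ 7 and |y| = 1 ≥ 1. Reading y takes A from q4 back to q4, so every xyⁱz is accepted.
The DFA has 7 states, so the proof of the pumping lemma guarantees a repeated state among the first 7+1 visited; the segment between the two visits is the pumpable y.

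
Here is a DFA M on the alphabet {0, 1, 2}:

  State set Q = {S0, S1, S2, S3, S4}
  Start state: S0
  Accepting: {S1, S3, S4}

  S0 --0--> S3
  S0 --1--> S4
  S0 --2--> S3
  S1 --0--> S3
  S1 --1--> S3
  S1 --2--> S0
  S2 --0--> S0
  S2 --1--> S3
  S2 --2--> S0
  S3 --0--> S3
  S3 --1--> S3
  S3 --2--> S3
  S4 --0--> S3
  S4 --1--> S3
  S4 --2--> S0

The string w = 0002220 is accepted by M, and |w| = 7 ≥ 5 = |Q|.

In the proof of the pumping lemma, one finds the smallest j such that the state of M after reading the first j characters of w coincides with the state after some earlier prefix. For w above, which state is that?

S3

State sequence: S0 -0-> S3 -0-> S3 -0-> S3 -2-> S3 -2-> S3 -2-> S3 -0-> S3
First repeat at step 2: S3 was already visited.

The earliest repeat is at step j = 2: M is in S3, which it already visited at step i = 1.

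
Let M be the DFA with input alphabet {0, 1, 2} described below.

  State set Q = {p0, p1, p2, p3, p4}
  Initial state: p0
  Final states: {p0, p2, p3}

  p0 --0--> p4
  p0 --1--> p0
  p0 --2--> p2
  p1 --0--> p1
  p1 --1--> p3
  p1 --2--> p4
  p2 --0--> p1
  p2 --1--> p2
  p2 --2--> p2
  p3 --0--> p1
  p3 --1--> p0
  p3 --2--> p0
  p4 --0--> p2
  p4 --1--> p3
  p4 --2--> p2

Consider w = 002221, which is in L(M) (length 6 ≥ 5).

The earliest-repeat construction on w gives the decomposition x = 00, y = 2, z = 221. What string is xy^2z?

0022221

xy^2z = 00·2·2·221 = 0022221.
Reading y = 2 takes M from p2 back to p2, so after x·y·y the machine is still in p2, and z then leads to the accepting state p2. Hence 0022221 ∈ L(M).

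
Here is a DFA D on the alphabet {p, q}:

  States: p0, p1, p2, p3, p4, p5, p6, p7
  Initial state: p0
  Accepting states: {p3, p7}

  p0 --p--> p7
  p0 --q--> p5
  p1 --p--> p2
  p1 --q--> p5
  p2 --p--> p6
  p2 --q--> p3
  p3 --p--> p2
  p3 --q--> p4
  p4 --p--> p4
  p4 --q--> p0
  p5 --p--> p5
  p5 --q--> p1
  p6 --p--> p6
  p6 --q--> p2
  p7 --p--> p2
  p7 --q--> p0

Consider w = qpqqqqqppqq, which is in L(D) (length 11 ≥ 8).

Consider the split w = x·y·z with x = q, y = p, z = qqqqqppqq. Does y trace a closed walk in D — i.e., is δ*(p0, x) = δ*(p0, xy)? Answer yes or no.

State sequence: p0 -q-> p5 -p-> p5

After x (step 1): p5. After xy (step 2): p5.
They match, so y = p drives D around a cycle from p5 back to itself; pumping y any number of times keeps D in p5 before reading z, and xyⁱz ∈ L(D) for every i ≥ 0.

yes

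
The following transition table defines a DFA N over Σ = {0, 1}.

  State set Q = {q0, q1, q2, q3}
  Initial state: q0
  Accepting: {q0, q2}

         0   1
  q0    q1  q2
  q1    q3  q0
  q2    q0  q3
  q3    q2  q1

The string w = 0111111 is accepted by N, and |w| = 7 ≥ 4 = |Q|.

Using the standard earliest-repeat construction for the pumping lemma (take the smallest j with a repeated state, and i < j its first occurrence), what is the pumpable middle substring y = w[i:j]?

State sequence: q0 -0-> q1 -1-> q0 -1-> q2 -1-> q3 -1-> q1 -1-> q0 -1-> q2
First repeat at step 2: q0 was already visited.

So i = 0, j = 2, giving x = w[0:0] = ε, y = w[0:2] = 01, z = w[2:7] = 11111.
Check: |xy| = 2 ≤ 4 and |y| = 2 ≥ 1. Reading y takes N from q0 back to q0, so every xyⁱz is accepted.
With |Q| = 4, pigeonhole forces a state repeat no later than step 4; the substring read between the first and second visits to that state can be pumped.

01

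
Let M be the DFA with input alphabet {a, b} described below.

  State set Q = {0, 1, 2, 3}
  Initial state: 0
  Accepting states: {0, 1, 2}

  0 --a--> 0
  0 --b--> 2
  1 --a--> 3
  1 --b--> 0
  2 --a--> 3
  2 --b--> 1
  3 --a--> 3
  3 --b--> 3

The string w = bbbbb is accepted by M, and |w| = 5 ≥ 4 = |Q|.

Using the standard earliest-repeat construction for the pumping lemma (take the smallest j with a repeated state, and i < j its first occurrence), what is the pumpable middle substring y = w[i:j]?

bbb

Run of M on w = b b b b b:
  step 0: 0  (start)
  step 1: 2  (read b: 0→2)
  step 2: 1  (read b: 2→1)
  step 3: 0  (read b: 1→0)   ← first repeat (0 seen earlier)
  step 4: 2  (read b: 0→2)
  step 5: 1  (read b: 2→1)

So i = 0, j = 3, giving x = w[0:0] = ε, y = w[0:3] = bbb, z = w[3:5] = bb.
Check: |xy| = 3 ≤ 4 and |y| = 3 ≥ 1. Reading y takes M from 0 back to 0, so every xyⁱz is accepted.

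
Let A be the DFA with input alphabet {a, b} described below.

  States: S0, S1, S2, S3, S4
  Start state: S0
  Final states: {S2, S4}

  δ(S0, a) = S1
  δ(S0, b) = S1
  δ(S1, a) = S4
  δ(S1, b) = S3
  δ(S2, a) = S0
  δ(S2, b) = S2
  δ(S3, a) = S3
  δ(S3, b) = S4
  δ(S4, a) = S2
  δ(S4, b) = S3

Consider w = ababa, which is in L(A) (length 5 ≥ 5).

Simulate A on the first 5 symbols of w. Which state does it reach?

Run of A on the first 5 characters of w = a b a b a:
  step 0: S0  (start)
  step 1: S1  (read a: S0→S1)
  step 2: S3  (read b: S1→S3)
  step 3: S3  (read a: S3→S3)
  step 4: S4  (read b: S3→S4)
  step 5: S2  (read a: S4→S2)

After reading 5 characters, A is in state S2.

S2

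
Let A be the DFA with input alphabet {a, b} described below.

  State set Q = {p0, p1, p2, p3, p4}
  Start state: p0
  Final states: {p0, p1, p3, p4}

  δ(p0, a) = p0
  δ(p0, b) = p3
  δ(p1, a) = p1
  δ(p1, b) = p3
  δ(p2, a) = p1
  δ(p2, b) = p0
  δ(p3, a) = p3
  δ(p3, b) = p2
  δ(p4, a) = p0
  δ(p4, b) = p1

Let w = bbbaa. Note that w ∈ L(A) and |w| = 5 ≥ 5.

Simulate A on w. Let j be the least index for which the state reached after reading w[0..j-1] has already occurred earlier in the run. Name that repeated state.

State sequence: p0 -b-> p3 -b-> p2 -b-> p0 -a-> p0 -a-> p0
First repeat at step 3: p0 was already visited.

The earliest repeat is at step j = 3: A is in p0, which it already visited at step i = 0.

p0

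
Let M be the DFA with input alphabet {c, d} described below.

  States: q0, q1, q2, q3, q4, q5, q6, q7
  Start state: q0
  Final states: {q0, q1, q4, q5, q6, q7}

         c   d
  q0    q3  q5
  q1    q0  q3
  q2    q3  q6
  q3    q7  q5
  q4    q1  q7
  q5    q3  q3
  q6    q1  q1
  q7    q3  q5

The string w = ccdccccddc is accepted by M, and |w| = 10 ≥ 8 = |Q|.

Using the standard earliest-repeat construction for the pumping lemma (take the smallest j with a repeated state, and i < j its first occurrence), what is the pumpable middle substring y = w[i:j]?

cdc

State sequence: q0 -c-> q3 -c-> q7 -d-> q5 -c-> q3 -c-> q7 -c-> q3 -c-> q7 -d-> q5 -d-> q3 -c-> q7
First repeat at step 4: q3 was already visited.

So i = 1, j = 4, giving x = w[0:1] = c, y = w[1:4] = cdc, z = w[4:10] = cccddc.
Check: |xy| = 4 ≤ 8 and |y| = 3 ≥ 1. Reading y takes M from q3 back to q3, so every xyⁱz is accepted.
With |Q| = 8, pigeonhole forces a state repeat no later than step 8; the substring read between the first and second visits to that state can be pumped.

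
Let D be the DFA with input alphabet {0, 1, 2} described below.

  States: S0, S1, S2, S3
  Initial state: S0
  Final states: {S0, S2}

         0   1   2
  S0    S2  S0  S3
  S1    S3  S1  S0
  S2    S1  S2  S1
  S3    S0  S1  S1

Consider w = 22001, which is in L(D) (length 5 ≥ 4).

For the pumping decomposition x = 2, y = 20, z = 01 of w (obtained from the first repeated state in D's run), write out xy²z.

2202001

xy^2z = 2·20·20·01 = 2202001.
Reading y = 20 takes D from S3 back to S3, so after x·y·y the machine is still in S3, and z then leads to the accepting state S0. Hence 2202001 ∈ L(D).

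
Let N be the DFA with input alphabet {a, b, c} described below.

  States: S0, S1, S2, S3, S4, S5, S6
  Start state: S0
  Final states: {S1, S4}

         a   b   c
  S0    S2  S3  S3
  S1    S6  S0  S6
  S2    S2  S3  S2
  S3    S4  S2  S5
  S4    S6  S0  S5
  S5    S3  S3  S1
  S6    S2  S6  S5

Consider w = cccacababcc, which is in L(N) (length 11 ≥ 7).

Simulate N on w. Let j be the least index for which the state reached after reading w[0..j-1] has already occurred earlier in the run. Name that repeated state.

Run of N on w = c c c a c a b a b c c:
  step 0: S0  (start)
  step 1: S3  (read c: S0→S3)
  step 2: S5  (read c: S3→S5)
  step 3: S1  (read c: S5→S1)
  step 4: S6  (read a: S1→S6)
  step 5: S5  (read c: S6→S5)   ← first repeat (S5 seen earlier)
  step 6: S3  (read a: S5→S3)
  step 7: S2  (read b: S3→S2)
  step 8: S2  (read a: S2→S2)
  step 9: S3  (read b: S2→S3)
  step 10: S5  (read c: S3→S5)
  step 11: S1  (read c: S5→S1)

The earliest repeat is at step j = 5: N is in S5, which it already visited at step i = 2.
The DFA has 7 states, so the proof of the pumping lemma guarantees a repeated state among the first 7+1 visited; the segment between the two visits is the pumpable y.

S5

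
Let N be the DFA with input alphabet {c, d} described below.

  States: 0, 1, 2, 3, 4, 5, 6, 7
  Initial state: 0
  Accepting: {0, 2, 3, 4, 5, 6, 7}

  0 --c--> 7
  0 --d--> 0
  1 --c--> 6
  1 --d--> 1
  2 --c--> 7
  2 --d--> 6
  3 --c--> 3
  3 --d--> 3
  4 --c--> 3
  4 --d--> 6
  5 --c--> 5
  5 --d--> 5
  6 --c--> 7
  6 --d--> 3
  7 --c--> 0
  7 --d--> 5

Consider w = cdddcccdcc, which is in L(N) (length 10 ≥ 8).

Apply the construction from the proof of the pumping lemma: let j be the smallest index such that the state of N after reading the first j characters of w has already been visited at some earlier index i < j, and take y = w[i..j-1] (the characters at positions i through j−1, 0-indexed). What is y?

Run of N on w = c d d d c c c d c c:
  step 0: 0  (start)
  step 1: 7  (read c: 0→7)
  step 2: 5  (read d: 7→5)
  step 3: 5  (read d: 5→5)   ← first repeat (5 seen earlier)
  step 4: 5  (read d: 5→5)
  step 5: 5  (read c: 5→5)
  step 6: 5  (read c: 5→5)
  step 7: 5  (read c: 5→5)
  step 8: 5  (read d: 5→5)
  step 9: 5  (read c: 5→5)
  step 10: 5  (read c: 5→5)

So i = 2, j = 3, giving x = w[0:2] = cd, y = w[2:3] = d, z = w[3:10] = dcccdcc.
Check: |xy| = 3 ≤ 8 and |y| = 1 ≥ 1. Reading y takes N from 5 back to 5, so every xyⁱz is accepted.

d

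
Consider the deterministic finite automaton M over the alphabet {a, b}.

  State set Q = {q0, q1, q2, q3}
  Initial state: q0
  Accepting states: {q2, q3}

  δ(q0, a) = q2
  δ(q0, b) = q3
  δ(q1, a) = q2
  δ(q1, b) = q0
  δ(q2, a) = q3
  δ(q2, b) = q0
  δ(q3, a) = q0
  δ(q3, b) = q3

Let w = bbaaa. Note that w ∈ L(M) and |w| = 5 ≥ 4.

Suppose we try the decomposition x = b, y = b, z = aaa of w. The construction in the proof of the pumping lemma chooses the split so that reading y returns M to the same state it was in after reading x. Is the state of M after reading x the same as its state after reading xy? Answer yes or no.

State sequence: q0 -b-> q3 -b-> q3

After x (step 1): q3. After xy (step 2): q3.
They match, so y = b drives M around a cycle from q3 back to itself; pumping y any number of times keeps M in q3 before reading z, and xyⁱz ∈ L(M) for every i ≥ 0.

yes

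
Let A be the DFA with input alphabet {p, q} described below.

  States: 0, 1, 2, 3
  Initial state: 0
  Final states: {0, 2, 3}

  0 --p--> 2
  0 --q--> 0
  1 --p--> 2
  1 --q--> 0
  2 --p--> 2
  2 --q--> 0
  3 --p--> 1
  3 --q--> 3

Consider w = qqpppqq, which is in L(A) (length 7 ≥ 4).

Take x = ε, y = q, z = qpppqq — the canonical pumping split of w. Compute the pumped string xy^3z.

xy^3z = ε·q·q·q·qpppqq = qqqqpppqq.
Reading y = q takes A from 0 back to 0, so after x·y·y·y the machine is still in 0, and z then leads to the accepting state 0. Hence qqqqpppqq ∈ L(A).

qqqqpppqq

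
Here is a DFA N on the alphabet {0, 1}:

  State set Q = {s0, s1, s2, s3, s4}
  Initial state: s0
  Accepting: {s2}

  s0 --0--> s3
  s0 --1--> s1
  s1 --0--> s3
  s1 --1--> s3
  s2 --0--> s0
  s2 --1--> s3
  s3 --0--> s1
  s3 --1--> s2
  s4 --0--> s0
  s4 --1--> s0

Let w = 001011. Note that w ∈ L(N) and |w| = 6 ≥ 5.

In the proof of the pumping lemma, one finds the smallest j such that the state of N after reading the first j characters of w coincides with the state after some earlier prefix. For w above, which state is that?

s3

Run of N on w = 0 0 1 0 1 1:
  step 0: s0  (start)
  step 1: s3  (read 0: s0→s3)
  step 2: s1  (read 0: s3→s1)
  step 3: s3  (read 1: s1→s3)   ← first repeat (s3 seen earlier)
  step 4: s1  (read 0: s3→s1)
  step 5: s3  (read 1: s1→s3)
  step 6: s2  (read 1: s3→s2)

The earliest repeat is at step j = 3: N is in s3, which it already visited at step i = 1.
Pumping length from the standard proof: p = 5 (the number of states). The repeated state found above gives |xy| = j ≤ 5 and |y| = j − i ≥ 1.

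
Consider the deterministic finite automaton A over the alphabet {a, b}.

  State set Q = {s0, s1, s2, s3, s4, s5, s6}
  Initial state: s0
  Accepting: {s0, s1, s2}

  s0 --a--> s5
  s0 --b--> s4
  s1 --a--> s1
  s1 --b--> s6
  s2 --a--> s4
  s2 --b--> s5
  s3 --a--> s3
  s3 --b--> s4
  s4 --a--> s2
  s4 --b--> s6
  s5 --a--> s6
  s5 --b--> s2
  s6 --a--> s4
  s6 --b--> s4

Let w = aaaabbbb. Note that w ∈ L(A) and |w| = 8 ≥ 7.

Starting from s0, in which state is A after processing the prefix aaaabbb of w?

Run of A on the first 7 characters of w = a a a a b b b:
  step 0: s0  (start)
  step 1: s5  (read a: s0→s5)
  step 2: s6  (read a: s5→s6)
  step 3: s4  (read a: s6→s4)
  step 4: s2  (read a: s4→s2)
  step 5: s5  (read b: s2→s5)
  step 6: s2  (read b: s5→s2)
  step 7: s5  (read b: s2→s5)

After reading 7 characters, A is in state s5.
(This kind of state-tracing is the core of the pumping-lemma construction: with 7 states, pigeonhole forces a repeat within the first 7 steps.)

s5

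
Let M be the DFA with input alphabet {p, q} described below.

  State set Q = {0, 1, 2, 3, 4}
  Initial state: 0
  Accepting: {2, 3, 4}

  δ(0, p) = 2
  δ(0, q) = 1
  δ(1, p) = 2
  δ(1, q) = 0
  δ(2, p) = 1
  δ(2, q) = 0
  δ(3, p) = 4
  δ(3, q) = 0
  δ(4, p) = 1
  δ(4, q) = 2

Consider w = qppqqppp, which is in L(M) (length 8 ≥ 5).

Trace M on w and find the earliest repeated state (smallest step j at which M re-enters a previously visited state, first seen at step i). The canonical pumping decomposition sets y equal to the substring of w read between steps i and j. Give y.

State sequence: 0 -q-> 1 -p-> 2 -p-> 1 -q-> 0 -q-> 1 -p-> 2 -p-> 1 -p-> 2
First repeat at step 3: 1 was already visited.

So i = 1, j = 3, giving x = w[0:1] = q, y = w[1:3] = pp, z = w[3:8] = qqppp.
Check: |xy| = 3 ≤ 5 and |y| = 2 ≥ 1. Reading y takes M from 1 back to 1, so every xyⁱz is accepted.

pp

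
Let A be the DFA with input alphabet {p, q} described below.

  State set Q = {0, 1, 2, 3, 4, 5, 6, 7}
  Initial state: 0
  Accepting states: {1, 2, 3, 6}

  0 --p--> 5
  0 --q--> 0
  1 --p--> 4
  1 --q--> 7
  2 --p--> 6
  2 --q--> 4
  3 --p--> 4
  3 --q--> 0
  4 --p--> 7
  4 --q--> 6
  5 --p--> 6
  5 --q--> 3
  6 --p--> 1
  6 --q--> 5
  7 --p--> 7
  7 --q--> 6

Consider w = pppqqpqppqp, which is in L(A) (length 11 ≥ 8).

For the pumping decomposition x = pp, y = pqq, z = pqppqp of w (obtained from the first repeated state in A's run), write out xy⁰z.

pppqppqp

xy⁰z = xz = pp·pqppqp = pppqppqp.
Reading y = pqq takes A from 6 back to 6, so after x the machine is still in 6, and z then leads to the accepting state 1. Hence pppqppqp ∈ L(A).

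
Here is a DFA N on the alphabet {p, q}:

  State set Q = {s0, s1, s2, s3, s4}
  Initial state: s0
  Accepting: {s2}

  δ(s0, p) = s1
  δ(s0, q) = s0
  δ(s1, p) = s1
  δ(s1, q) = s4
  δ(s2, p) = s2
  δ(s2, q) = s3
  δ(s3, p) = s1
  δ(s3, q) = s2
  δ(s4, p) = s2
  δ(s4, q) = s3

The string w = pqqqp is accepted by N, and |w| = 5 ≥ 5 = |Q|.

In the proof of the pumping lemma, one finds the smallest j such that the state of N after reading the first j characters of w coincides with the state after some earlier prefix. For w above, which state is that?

s2

Run of N on w = p q q q p:
  step 0: s0  (start)
  step 1: s1  (read p: s0→s1)
  step 2: s4  (read q: s1→s4)
  step 3: s3  (read q: s4→s3)
  step 4: s2  (read q: s3→s2)
  step 5: s2  (read p: s2→s2)   ← first repeat (s2 seen earlier)

The earliest repeat is at step j = 5: N is in s2, which it already visited at step i = 4.
Pumping length from the standard proof: p = 5 (the number of states). The repeated state found above gives |xy| = j ≤ 5 and |y| = j − i ≥ 1.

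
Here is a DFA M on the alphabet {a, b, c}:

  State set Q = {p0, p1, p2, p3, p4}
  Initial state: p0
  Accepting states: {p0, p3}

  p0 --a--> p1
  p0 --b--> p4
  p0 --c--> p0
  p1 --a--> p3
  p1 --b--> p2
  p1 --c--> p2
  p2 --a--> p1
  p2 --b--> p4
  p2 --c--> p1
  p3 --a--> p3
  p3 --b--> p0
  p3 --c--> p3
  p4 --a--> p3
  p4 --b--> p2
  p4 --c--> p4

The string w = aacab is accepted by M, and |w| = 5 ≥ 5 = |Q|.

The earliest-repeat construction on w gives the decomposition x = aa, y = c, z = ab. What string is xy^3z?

xy^3z = aa·c·c·c·ab = aacccab.
Reading y = c takes M from p3 back to p3, so after x·y·y·y the machine is still in p3, and z then leads to the accepting state p0. Hence aacccab ∈ L(M).

aacccab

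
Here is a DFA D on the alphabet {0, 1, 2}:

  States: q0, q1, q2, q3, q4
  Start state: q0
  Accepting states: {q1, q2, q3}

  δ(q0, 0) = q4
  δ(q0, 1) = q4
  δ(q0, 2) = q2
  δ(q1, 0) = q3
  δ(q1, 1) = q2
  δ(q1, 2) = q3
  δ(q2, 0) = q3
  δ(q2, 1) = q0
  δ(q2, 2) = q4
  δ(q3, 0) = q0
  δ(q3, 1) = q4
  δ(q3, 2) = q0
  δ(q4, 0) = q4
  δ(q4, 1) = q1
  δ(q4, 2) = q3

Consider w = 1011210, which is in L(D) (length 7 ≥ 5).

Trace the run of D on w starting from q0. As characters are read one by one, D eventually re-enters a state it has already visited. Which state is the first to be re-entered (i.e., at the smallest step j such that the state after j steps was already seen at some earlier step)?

Run of D on w = 1 0 1 1 2 1 0:
  step 0: q0  (start)
  step 1: q4  (read 1: q0→q4)
  step 2: q4  (read 0: q4→q4)   ← first repeat (q4 seen earlier)
  step 3: q1  (read 1: q4→q1)
  step 4: q2  (read 1: q1→q2)
  step 5: q4  (read 2: q2→q4)
  step 6: q1  (read 1: q4→q1)
  step 7: q3  (read 0: q1→q3)

The earliest repeat is at step j = 2: D is in q4, which it already visited at step i = 1.

q4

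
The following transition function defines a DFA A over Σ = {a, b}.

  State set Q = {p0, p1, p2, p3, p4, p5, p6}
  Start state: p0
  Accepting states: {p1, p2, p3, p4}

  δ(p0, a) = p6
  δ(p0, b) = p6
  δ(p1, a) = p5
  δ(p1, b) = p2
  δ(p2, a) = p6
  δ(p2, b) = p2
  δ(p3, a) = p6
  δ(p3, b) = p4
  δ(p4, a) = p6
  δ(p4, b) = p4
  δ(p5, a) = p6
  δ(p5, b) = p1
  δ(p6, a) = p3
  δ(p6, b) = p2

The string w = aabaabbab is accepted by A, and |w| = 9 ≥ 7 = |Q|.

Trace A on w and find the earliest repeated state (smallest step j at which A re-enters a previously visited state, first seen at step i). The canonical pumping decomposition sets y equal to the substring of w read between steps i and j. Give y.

aba

State sequence: p0 -a-> p6 -a-> p3 -b-> p4 -a-> p6 -a-> p3 -b-> p4 -b-> p4 -a-> p6 -b-> p2
First repeat at step 4: p6 was already visited.

So i = 1, j = 4, giving x = w[0:1] = a, y = w[1:4] = aba, z = w[4:9] = abbab.
Check: |xy| = 4 ≤ 7 and |y| = 3 ≥ 1. Reading y takes A from p6 back to p6, so every xyⁱz is accepted.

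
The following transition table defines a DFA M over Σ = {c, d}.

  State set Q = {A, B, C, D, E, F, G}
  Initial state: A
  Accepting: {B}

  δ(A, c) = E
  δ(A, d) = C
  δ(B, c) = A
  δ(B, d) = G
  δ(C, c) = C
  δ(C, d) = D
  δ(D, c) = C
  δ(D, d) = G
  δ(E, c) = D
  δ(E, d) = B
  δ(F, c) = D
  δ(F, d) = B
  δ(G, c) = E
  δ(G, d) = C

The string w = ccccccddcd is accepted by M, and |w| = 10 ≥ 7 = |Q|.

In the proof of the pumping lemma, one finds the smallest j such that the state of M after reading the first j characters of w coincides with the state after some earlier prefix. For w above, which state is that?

C

State sequence: A -c-> E -c-> D -c-> C -c-> C -c-> C -c-> C -d-> D -d-> G -c-> E -d-> B
First repeat at step 4: C was already visited.

The earliest repeat is at step j = 4: M is in C, which it already visited at step i = 3.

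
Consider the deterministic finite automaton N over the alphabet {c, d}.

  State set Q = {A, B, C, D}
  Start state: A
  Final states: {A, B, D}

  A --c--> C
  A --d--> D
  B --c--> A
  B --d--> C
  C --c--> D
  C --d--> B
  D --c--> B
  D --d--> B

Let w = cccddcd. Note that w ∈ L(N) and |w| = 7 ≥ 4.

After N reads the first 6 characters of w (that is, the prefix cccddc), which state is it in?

State sequence: A -c-> C -c-> D -c-> B -d-> C -d-> B -c-> A

After reading 6 characters, N is in state A.

A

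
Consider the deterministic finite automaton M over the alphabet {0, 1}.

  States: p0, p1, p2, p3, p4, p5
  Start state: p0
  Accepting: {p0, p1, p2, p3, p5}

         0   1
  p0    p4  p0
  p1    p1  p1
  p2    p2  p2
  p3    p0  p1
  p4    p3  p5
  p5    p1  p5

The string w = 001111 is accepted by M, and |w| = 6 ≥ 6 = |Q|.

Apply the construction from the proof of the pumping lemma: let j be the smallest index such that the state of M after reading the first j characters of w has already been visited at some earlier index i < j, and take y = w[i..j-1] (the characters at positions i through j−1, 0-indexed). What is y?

State sequence: p0 -0-> p4 -0-> p3 -1-> p1 -1-> p1 -1-> p1 -1-> p1
First repeat at step 4: p1 was already visited.

So i = 3, j = 4, giving x = w[0:3] = 001, y = w[3:4] = 1, z = w[4:6] = 11.
Check: |xy| = 4 ≤ 6 and |y| = 1 ≥ 1. Reading y takes M from p1 back to p1, so every xyⁱz is accepted.

1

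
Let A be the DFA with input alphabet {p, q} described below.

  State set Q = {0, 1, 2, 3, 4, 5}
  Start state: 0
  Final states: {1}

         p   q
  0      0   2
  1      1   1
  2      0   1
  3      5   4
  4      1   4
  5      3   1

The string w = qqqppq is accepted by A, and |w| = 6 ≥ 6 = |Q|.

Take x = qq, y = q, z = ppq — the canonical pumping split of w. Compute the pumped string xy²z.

qqqqppq

xy^2z = qq·q·q·ppq = qqqqppq.
Reading y = q takes A from 1 back to 1, so after x·y·y the machine is still in 1, and z then leads to the accepting state 1. Hence qqqqppq ∈ L(A).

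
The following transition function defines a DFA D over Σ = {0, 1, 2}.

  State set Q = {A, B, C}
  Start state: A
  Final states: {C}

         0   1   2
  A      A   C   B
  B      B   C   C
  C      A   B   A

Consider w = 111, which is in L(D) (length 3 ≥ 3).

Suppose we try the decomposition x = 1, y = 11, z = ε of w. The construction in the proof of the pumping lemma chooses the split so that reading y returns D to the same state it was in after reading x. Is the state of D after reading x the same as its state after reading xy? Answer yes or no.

State sequence: A -1-> C -1-> B -1-> C

After x (step 1): C. After xy (step 3): C.
They match, so y = 11 drives D around a cycle from C back to itself; pumping y any number of times keeps D in C before reading z, and xyⁱz ∈ L(D) for every i ≥ 0.

yes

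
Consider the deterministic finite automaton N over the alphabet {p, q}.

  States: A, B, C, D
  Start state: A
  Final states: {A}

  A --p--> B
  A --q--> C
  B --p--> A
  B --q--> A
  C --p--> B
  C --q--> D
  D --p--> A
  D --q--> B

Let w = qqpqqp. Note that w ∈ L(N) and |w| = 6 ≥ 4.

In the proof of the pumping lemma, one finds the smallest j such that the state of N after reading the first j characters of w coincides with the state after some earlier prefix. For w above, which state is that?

Run of N on w = q q p q q p:
  step 0: A  (start)
  step 1: C  (read q: A→C)
  step 2: D  (read q: C→D)
  step 3: A  (read p: D→A)   ← first repeat (A seen earlier)
  step 4: C  (read q: A→C)
  step 5: D  (read q: C→D)
  step 6: A  (read p: D→A)

The earliest repeat is at step j = 3: N is in A, which it already visited at step i = 0.

A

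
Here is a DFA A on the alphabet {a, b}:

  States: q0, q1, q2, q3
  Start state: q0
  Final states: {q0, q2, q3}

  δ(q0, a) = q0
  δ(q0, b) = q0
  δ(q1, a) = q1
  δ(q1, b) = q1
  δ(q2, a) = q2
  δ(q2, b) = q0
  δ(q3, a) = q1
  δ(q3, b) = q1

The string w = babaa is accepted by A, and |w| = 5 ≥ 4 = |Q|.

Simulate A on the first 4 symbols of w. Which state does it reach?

q0

State sequence: q0 -b-> q0 -a-> q0 -b-> q0 -a-> q0

After reading 4 characters, A is in state q0.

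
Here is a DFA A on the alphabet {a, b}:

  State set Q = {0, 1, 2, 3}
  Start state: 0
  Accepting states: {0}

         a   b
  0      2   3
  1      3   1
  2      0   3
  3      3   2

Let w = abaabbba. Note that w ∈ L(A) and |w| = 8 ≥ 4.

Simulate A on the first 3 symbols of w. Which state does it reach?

State sequence: 0 -a-> 2 -b-> 3 -a-> 3

After reading 3 characters, A is in state 3.

3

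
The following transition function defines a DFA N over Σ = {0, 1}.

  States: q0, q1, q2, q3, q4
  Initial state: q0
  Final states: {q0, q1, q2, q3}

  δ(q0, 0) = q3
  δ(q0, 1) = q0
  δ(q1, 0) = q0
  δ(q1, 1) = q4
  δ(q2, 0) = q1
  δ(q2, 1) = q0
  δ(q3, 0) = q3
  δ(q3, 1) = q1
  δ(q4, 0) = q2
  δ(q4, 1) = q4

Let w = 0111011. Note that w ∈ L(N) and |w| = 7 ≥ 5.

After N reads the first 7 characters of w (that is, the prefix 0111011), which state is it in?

q0

Run of N on the first 7 characters of w = 0 1 1 1 0 1 1:
  step 0: q0  (start)
  step 1: q3  (read 0: q0→q3)
  step 2: q1  (read 1: q3→q1)
  step 3: q4  (read 1: q1→q4)
  step 4: q4  (read 1: q4→q4)
  step 5: q2  (read 0: q4→q2)
  step 6: q0  (read 1: q2→q0)
  step 7: q0  (read 1: q0→q0)

After reading 7 characters, N is in state q0.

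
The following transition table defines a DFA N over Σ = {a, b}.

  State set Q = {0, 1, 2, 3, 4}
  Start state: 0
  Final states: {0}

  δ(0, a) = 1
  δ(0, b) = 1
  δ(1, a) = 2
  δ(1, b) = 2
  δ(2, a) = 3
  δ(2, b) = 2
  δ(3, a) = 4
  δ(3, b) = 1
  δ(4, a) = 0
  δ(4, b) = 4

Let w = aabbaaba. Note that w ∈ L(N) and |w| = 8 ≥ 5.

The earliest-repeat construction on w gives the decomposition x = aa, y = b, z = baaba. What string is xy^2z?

xy^2z = aa·b·b·baaba = aabbbaaba.
Reading y = b takes N from 2 back to 2, so after x·y·y the machine is still in 2, and z then leads to the accepting state 0. Hence aabbbaaba ∈ L(N).

aabbbaaba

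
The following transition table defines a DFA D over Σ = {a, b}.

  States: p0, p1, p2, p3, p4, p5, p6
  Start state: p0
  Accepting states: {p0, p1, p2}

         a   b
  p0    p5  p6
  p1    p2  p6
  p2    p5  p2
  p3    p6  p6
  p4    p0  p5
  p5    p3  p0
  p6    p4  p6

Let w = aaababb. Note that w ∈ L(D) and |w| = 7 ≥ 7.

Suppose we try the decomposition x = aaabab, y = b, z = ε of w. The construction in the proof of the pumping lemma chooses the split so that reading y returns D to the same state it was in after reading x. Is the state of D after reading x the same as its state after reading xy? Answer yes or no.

no

Run of D on the first 7 characters of w = a a a b a b b:
  step 0: p0  (start)
  step 1: p5  (read a: p0→p5)
  step 2: p3  (read a: p5→p3)
  step 3: p6  (read a: p3→p6)
  step 4: p6  (read b: p6→p6)
  step 5: p4  (read a: p6→p4)
  step 6: p5  (read b: p4→p5)
  step 7: p0  (read b: p5→p0)

After x (step 6): p5. After xy (step 7): p0.
They differ (p5 ≠ p0), so y is not a cycle from the state after x; this split is not the one the pumping-lemma construction produces, and pumping y need not keep the string in L(D).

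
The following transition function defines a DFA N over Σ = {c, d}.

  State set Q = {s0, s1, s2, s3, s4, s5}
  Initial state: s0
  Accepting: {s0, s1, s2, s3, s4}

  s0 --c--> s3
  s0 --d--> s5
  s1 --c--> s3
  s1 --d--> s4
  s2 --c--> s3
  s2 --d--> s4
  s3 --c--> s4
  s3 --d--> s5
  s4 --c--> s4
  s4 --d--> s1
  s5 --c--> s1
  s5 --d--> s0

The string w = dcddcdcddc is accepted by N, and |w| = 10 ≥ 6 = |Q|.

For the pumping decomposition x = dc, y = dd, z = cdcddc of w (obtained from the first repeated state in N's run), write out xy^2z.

dcddddcdcddc

xy^2z = dc·dd·dd·cdcddc = dcddddcdcddc.
Reading y = dd takes N from s1 back to s1, so after x·y·y the machine is still in s1, and z then leads to the accepting state s3. Hence dcddddcdcddc ∈ L(N).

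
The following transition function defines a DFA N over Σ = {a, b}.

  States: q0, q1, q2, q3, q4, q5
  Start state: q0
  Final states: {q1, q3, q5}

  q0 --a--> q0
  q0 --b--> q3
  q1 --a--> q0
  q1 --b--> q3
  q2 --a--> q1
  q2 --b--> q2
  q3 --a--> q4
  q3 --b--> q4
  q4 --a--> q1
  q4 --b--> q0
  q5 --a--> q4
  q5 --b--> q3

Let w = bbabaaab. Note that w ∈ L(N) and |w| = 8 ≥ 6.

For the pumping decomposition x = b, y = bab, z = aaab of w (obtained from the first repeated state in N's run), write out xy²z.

xy^2z = b·bab·bab·aaab = bbabbabaaab.
Reading y = bab takes N from q3 back to q3, so after x·y·y the machine is still in q3, and z then leads to the accepting state q3. Hence bbabbabaaab ∈ L(N).

bbabbabaaab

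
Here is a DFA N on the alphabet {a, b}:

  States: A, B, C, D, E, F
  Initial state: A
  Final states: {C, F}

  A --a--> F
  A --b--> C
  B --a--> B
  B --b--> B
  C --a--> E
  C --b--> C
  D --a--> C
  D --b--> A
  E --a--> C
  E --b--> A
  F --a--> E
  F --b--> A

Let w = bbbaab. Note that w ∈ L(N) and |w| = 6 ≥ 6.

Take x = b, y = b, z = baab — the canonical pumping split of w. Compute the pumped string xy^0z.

xy⁰z = xz = b·baab = bbaab.
Reading y = b takes N from C back to C, so after x the machine is still in C, and z then leads to the accepting state C. Hence bbaab ∈ L(N).

bbaab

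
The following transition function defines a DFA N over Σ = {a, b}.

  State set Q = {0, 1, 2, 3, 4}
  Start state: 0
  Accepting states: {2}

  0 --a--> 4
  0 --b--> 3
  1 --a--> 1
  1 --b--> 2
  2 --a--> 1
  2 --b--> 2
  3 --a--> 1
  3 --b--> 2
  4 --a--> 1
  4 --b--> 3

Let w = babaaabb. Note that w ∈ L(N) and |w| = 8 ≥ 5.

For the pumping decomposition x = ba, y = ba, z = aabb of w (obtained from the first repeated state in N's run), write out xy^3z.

xy^3z = ba·ba·ba·ba·aabb = babababaaabb.
Reading y = ba takes N from 1 back to 1, so after x·y·y·y the machine is still in 1, and z then leads to the accepting state 2. Hence babababaaabb ∈ L(N).

babababaaabb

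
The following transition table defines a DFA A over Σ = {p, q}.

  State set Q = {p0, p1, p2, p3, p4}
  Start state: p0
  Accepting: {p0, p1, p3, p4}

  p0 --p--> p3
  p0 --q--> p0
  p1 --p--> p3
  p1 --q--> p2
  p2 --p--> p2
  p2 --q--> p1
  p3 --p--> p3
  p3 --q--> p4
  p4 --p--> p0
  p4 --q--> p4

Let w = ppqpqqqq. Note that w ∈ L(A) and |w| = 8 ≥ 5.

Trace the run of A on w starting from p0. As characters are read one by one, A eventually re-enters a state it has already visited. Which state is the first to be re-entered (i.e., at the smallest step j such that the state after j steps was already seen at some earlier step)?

Run of A on w = p p q p q q q q:
  step 0: p0  (start)
  step 1: p3  (read p: p0→p3)
  step 2: p3  (read p: p3→p3)   ← first repeat (p3 seen earlier)
  step 3: p4  (read q: p3→p4)
  step 4: p0  (read p: p4→p0)
  step 5: p0  (read q: p0→p0)
  step 6: p0  (read q: p0→p0)
  step 7: p0  (read q: p0→p0)
  step 8: p0  (read q: p0→p0)

The earliest repeat is at step j = 2: A is in p3, which it already visited at step i = 1.

p3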